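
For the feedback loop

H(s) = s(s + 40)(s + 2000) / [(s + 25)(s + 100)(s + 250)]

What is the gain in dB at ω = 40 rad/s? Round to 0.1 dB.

10.9 dB

At s = jω = j40:
zero (s+40): 40 + j40 → |·| = √(40²+40²) = √3200 ≈ 56.569, ∠ = arctan(40/40) ≈ 45.00°
zero (s+2000): 2000 + j40 → |·| = √(2000²+40²) = √4001600 ≈ 2000.4, ∠ = arctan(40/2000) ≈ 1.15°
zero at origin: s = j40 → |·| = 40, ∠ = 90.00°
pole (s+25): 25 + j40 → |·| = √(25²+40²) = √2225 ≈ 47.17, ∠ = arctan(40/25) ≈ 57.99°
pole (s+100): 100 + j40 → |·| = √(100²+40²) = √11600 ≈ 107.7, ∠ = arctan(40/100) ≈ 21.80°
pole (s+250): 250 + j40 → |·| = √(250²+40²) = √64100 ≈ 253.18, ∠ = arctan(40/250) ≈ 9.09°
|H| = 1 · 4.5264e+06 / 1.2862e+06 ≈ 3.5192
Gain = 20 log₁₀(3.5192) ≈ 10.93 dB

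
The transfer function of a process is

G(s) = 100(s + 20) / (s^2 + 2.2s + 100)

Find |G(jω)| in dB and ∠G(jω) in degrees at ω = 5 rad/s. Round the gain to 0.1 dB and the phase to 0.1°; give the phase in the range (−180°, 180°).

28.7 dB, 5.7°

At s = jω = j5:
zero (s+20): 20 + j5 → |·| = √(20²+5²) = √425 ≈ 20.616, ∠ = arctan(5/20) ≈ 14.04°
quadratic: (j5)² + 2.2·j5 + 100 = 75 + j11 → |·| ≈ 75.802, ∠ ≈ 8.34°
|G| = 100 · 20.616 / 75.802 ≈ 27.197
Gain = 20 log₁₀(27.197) ≈ 28.69 dB
∠G = 14.04° − 8.34° = 5.70°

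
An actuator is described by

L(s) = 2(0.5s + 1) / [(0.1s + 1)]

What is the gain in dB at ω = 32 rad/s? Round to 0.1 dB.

At ω = 32 rad/s:
zero (1 + j32·0.5) = 1 + j16 → |·| ≈ 16.031, ∠ ≈ 86.42°
pole (1 + j32·0.1) = 1 + j3.2 → |·| ≈ 3.3526, ∠ ≈ 72.65°
|L| = 2 · 16.031 / (3.3526) ≈ 9.5633
Gain = 20 log₁₀(9.5633) ≈ 19.61 dB

19.6 dB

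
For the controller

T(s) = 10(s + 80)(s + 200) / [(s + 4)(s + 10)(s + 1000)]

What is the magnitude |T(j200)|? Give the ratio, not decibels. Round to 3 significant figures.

0.0149

At s = jω = j200:
zero (s+80): 80 + j200 → |·| = √(80²+200²) = √46400 ≈ 215.41, ∠ = arctan(200/80) ≈ 68.20°
zero (s+200): 200 + j200 → |·| = √(200²+200²) = √80000 ≈ 282.84, ∠ = arctan(200/200) ≈ 45.00°
pole (s+4): 4 + j200 → |·| = √(4²+200²) = √40016 ≈ 200.04, ∠ = arctan(200/4) ≈ 88.85°
pole (s+10): 10 + j200 → |·| = √(10²+200²) = √40100 ≈ 200.25, ∠ = arctan(200/10) ≈ 87.14°
pole (s+1000): 1000 + j200 → |·| = √(1000²+200²) = √1040000 ≈ 1019.8, ∠ = arctan(200/1000) ≈ 11.31°
|T| = 10 · 60927 / 4.0851e+07 ≈ 0.014914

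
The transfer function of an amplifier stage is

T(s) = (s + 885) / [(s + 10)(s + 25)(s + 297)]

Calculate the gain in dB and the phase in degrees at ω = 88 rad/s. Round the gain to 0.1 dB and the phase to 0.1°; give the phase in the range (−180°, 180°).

At s = jω = j88:
zero (s+885): 885 + j88 → |·| = √(885²+88²) = √790969 ≈ 889.36, ∠ = arctan(88/885) ≈ 5.68°
pole (s+10): 10 + j88 → |·| = √(10²+88²) = √7844 ≈ 88.566, ∠ = arctan(88/10) ≈ 83.52°
pole (s+25): 25 + j88 → |·| = √(25²+88²) = √8369 ≈ 91.482, ∠ = arctan(88/25) ≈ 74.14°
pole (s+297): 297 + j88 → |·| = √(297²+88²) = √95953 ≈ 309.76, ∠ = arctan(88/297) ≈ 16.50°
|T| = 1 · 889.36 / 2.5097e+06 ≈ 0.00035437
Gain = 20 log₁₀(0.00035437) ≈ -69.01 dB
∠T = 5.68° − 174.16° = -168.48°

-69.0 dB, -168.5°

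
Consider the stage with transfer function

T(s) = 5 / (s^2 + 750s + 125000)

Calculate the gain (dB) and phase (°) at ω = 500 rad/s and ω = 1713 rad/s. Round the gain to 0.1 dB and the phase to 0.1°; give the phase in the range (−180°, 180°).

ω = 500: -98.0 dB, -108.4°; ω = 1713: -115.8 dB, -155.4°

Substitute s = j500:
Numerator: 5 = 5 + j0
Denominator: (j500)^2 + 750(j500) + 125000 = -125000 + j375000
|N| = √(5² + 0²) ≈ 5, ∠N ≈ 0.00°
|D| = √(125000² + 375000²) ≈ 3.9528e+05, ∠D ≈ 108.43°
|T| = 5 / 3.9528e+05 ≈ 1.2649e-05
Gain = 20 log₁₀(1.2649e-05) ≈ -97.96 dB
∠T = 0.00° − 108.43° = -108.43°

Substitute s = j1713:
Numerator: 5 = 5 + j0
Denominator: (j1713)^2 + 750(j1713) + 125000 = -2809369 + j1284750
|N| = √(5² + 0²) ≈ 5, ∠N ≈ 0.00°
|D| = √(2809369² + 1284750²) ≈ 3.0892e+06, ∠D ≈ 155.42°
|T| = 5 / 3.0892e+06 ≈ 1.6185e-06
Gain = 20 log₁₀(1.6185e-06) ≈ -115.82 dB
∠T = 0.00° − 155.42° = -155.42°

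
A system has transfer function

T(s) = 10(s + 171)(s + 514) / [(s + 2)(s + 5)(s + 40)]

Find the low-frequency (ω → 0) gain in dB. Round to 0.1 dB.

66.8 dB

T(0) = 10·171·514 / (2·5·40) ≈ 2197.3
20 log₁₀(2197.3) ≈ 66.84 dB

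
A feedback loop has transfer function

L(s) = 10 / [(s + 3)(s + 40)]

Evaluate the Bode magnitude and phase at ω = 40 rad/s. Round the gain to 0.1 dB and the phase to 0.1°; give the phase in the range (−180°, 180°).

-47.1 dB, -130.7°

At s = jω = j40:
pole (s+3): 3 + j40 → |·| = √(3²+40²) = √1609 ≈ 40.112, ∠ = arctan(40/3) ≈ 85.71°
pole (s+40): 40 + j40 → |·| = √(40²+40²) = √3200 ≈ 56.569, ∠ = arctan(40/40) ≈ 45.00°
|L| = 10 / 2269.1 ≈ 0.004407
Gain = 20 log₁₀(0.004407) ≈ -47.12 dB
∠L = 0.00° − 130.71° = -130.71°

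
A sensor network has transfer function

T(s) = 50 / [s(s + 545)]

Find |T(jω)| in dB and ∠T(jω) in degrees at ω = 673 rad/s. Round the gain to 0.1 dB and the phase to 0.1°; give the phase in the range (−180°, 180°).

-81.3 dB, -141.0°

At s = jω = j673:
pole (s+545): 545 + j673 → |·| = √(545²+673²) = √749954 ≈ 866, ∠ = arctan(673/545) ≈ 51.00°
pole at origin: |s| = 673, ∠ = 90.00° (in denominator)
|T| = 50 / 5.8282e+05 ≈ 8.579e-05
Gain = 20 log₁₀(8.579e-05) ≈ -81.33 dB
∠T = 0.00° − 141.00° = -141.00°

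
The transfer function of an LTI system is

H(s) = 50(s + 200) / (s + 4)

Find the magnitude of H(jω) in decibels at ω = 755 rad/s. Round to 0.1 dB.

At s = jω = j755:
zero (s+200): 200 + j755 → |·| = √(200²+755²) = √610025 ≈ 781.04, ∠ = arctan(755/200) ≈ 75.16°
pole (s+4): 4 + j755 → |·| = √(4²+755²) = √570041 ≈ 755.01, ∠ = arctan(755/4) ≈ 89.70°
|H| = 50 · 781.04 / 755.01 ≈ 51.724
Gain = 20 log₁₀(51.724) ≈ 34.27 dB

34.3 dB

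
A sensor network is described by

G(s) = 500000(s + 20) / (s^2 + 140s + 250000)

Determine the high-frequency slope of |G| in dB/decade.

-20 dB/decade

Each pole contributes −20 dB/decade at high frequency; each zero contributes +20 dB/decade.
Net: 1 zero(s) − 2 pole(s) → -20 dB/decade.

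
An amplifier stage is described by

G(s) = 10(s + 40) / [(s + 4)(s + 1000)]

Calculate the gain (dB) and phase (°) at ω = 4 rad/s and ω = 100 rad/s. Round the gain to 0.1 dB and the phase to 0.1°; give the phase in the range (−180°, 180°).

ω = 4: -23.0 dB, -39.5°; ω = 100: -39.4 dB, -25.2°

At s = jω = j4:
zero (s+40): 40 + j4 → |·| = √(40²+4²) = √1616 ≈ 40.2, ∠ = arctan(4/40) ≈ 5.71°
pole (s+4): 4 + j4 → |·| = √(4²+4²) = √32 ≈ 5.6569, ∠ = arctan(4/4) ≈ 45.00°
pole (s+1000): 1000 + j4 → |·| = √(1000²+4²) = √1000016 ≈ 1000, ∠ = arctan(4/1000) ≈ 0.23°
|G| = 10 · 40.2 / 5656.9 ≈ 0.071064
Gain = 20 log₁₀(0.071064) ≈ -22.97 dB
∠G = 5.71° − 45.23° = -39.52°

At s = jω = j100:
zero (s+40): 40 + j100 → |·| = √(40²+100²) = √11600 ≈ 107.7, ∠ = arctan(100/40) ≈ 68.20°
pole (s+4): 4 + j100 → |·| = √(4²+100²) = √10016 ≈ 100.08, ∠ = arctan(100/4) ≈ 87.71°
pole (s+1000): 1000 + j100 → |·| = √(1000²+100²) = √1010000 ≈ 1005, ∠ = arctan(100/1000) ≈ 5.71°
|G| = 10 · 107.7 / 1.0058e+05 ≈ 0.010708
Gain = 20 log₁₀(0.010708) ≈ -39.41 dB
∠G = 68.20° − 93.42° = -25.22°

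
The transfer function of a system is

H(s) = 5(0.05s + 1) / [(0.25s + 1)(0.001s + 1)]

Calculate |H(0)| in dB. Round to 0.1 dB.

H(0) = 5 · 1 / 1 = 5
20 log₁₀(5) ≈ 13.98 dB

14.0 dB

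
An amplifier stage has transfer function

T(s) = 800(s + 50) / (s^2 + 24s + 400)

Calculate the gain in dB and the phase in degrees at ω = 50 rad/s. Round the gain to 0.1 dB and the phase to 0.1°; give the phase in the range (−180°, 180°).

27.4 dB, -105.3°

At s = jω = j50:
zero (s+50): 50 + j50 → |·| = √(50²+50²) = √5000 ≈ 70.711, ∠ = arctan(50/50) ≈ 45.00°
quadratic: (j50)² + 24·j50 + 400 = -2100 + j1200 → |·| ≈ 2418.7, ∠ ≈ 150.26°
|T| = 800 · 70.711 / 2418.7 ≈ 23.388
Gain = 20 log₁₀(23.388) ≈ 27.38 dB
∠T = 45.00° − 150.26° = -105.26°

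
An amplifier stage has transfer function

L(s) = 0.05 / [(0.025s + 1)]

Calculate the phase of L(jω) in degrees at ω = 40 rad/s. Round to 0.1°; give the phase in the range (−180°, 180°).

At ω = 40 rad/s:
pole (1 + j40·0.025) = 1 + j1 → |·| ≈ 1.4142, ∠ ≈ 45.00°
∠L = (0°) − (45.00°) = -45.00°

-45.0°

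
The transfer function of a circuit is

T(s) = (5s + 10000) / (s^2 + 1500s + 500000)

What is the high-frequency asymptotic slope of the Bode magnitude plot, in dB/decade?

Each pole contributes −20 dB/decade at high frequency; each zero contributes +20 dB/decade.
Net: 1 zero(s) − 2 pole(s) → -20 dB/decade.

-20 dB/decade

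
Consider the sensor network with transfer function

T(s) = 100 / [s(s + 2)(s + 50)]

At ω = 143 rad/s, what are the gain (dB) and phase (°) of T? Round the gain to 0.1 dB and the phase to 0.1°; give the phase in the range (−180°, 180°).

-89.8 dB, 110.1°

At s = jω = j143:
pole (s+2): 2 + j143 → |·| = √(2²+143²) = √20453 ≈ 143.01, ∠ = arctan(143/2) ≈ 89.20°
pole (s+50): 50 + j143 → |·| = √(50²+143²) = √22949 ≈ 151.49, ∠ = arctan(143/50) ≈ 70.73°
pole at origin: |s| = 143, ∠ = 90.00° (in denominator)
|T| = 100 / 3.098e+06 ≈ 3.2279e-05
Gain = 20 log₁₀(3.2279e-05) ≈ -89.82 dB
∠T = 0.00° − 249.93° = -249.93° ≡ 110.07° (principal value)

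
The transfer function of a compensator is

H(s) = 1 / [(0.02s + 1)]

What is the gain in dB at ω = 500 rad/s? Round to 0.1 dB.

-20.0 dB

At ω = 500 rad/s:
pole (1 + j500·0.02) = 1 + j10 → |·| ≈ 10.05, ∠ ≈ 84.29°
|H| = 1 · 1 / (10.05) ≈ 0.099502
Gain = 20 log₁₀(0.099502) ≈ -20.04 dB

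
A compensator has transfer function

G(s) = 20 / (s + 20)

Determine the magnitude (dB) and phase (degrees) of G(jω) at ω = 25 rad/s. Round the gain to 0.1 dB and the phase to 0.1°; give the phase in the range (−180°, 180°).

Substitute s = j25:
Numerator: 20 = 20 + j0
Denominator: (j25) + 20 = 20 + j25
|N| = √(20² + 0²) ≈ 20, ∠N ≈ 0.00°
|D| = √(20² + 25²) ≈ 32.016, ∠D ≈ 51.34°
|G| = 20 / 32.016 ≈ 0.62469
Gain = 20 log₁₀(0.62469) ≈ -4.09 dB
∠G = 0.00° − 51.34° = -51.34°

-4.1 dB, -51.3°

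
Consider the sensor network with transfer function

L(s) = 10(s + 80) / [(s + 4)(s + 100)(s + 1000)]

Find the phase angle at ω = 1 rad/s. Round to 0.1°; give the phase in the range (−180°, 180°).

-14.0°

At s = jω = j1:
zero (s+80): 80 + j1 → |·| = √(80²+1²) = √6401 ≈ 80.006, ∠ = arctan(1/80) ≈ 0.72°
pole (s+4): 4 + j1 → |·| = √(4²+1²) = √17 ≈ 4.1231, ∠ = arctan(1/4) ≈ 14.04°
pole (s+100): 100 + j1 → |·| = √(100²+1²) = √10001 ≈ 100, ∠ = arctan(1/100) ≈ 0.57°
pole (s+1000): 1000 + j1 → |·| = √(1000²+1²) = √1000001 ≈ 1000, ∠ = arctan(1/1000) ≈ 0.06°
∠L = 0.72° − 14.67° = -13.95°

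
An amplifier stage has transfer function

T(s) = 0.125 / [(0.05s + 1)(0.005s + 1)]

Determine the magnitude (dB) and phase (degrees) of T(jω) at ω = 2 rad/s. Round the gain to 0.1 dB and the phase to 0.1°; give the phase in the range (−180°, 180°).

At ω = 2 rad/s:
pole (1 + j2·0.05) = 1 + j0.1 → |·| ≈ 1.005, ∠ ≈ 5.71°
pole (1 + j2·0.005) = 1 + j0.01 → |·| ≈ 1, ∠ ≈ 0.57°
|T| = 0.125 · 1 / (1.005 · 1) ≈ 0.12438
Gain = 20 log₁₀(0.12438) ≈ -18.10 dB
∠T = (0°) − (5.71° + 0.57°) = -6.28°

-18.1 dB, -6.3°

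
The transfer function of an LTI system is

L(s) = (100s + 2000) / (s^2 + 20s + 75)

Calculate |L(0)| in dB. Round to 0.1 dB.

L(0) = 2000 / 75 ≈ 26.667
20 log₁₀(26.667) ≈ 28.52 dB

28.5 dB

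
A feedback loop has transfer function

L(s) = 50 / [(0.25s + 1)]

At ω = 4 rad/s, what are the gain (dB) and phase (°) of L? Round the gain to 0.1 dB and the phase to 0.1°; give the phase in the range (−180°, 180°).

At ω = 4 rad/s:
pole (1 + j4·0.25) = 1 + j1 → |·| ≈ 1.4142, ∠ ≈ 45.00°
|L| = 50 · 1 / (1.4142) ≈ 35.356
Gain = 20 log₁₀(35.356) ≈ 30.97 dB
∠L = (0°) − (45.00°) = -45.00°

31.0 dB, -45.0°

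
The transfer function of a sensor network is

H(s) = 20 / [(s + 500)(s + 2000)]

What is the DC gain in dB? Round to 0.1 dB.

-94.0 dB

H(0) = 20 / (500·2000) = 2e-05
20 log₁₀(2e-05) ≈ -93.98 dB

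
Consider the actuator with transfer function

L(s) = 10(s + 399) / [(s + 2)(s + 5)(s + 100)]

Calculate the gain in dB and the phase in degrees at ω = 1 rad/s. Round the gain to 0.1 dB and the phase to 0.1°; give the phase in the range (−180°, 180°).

At s = jω = j1:
zero (s+399): 399 + j1 → |·| = √(399²+1²) = √159202 ≈ 399, ∠ = arctan(1/399) ≈ 0.14°
pole (s+2): 2 + j1 → |·| = √(2²+1²) = √5 ≈ 2.2361, ∠ = arctan(1/2) ≈ 26.57°
pole (s+5): 5 + j1 → |·| = √(5²+1²) = √26 ≈ 5.099, ∠ = arctan(1/5) ≈ 11.31°
pole (s+100): 100 + j1 → |·| = √(100²+1²) = √10001 ≈ 100, ∠ = arctan(1/100) ≈ 0.57°
|L| = 10 · 399 / 1140.2 ≈ 3.4994
Gain = 20 log₁₀(3.4994) ≈ 10.88 dB
∠L = 0.14° − 38.45° = -38.31°

10.9 dB, -38.3°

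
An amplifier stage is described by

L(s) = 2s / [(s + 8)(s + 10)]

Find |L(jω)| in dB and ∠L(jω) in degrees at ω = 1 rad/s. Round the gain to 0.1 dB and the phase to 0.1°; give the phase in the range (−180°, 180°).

At s = jω = j1:
zero at origin: s = j1 → |·| = 1, ∠ = 90.00°
pole (s+8): 8 + j1 → |·| = √(8²+1²) = √65 ≈ 8.0623, ∠ = arctan(1/8) ≈ 7.13°
pole (s+10): 10 + j1 → |·| = √(10²+1²) = √101 ≈ 10.05, ∠ = arctan(1/10) ≈ 5.71°
|L| = 2 · 1 / 81.026 ≈ 0.024683
Gain = 20 log₁₀(0.024683) ≈ -32.15 dB
∠L = 90.00° − 12.84° = 77.16°

-32.2 dB, 77.2°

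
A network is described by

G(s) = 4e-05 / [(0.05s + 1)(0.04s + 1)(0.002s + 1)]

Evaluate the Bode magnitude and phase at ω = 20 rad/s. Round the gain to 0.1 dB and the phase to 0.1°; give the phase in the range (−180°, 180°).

At ω = 20 rad/s:
pole (1 + j20·0.05) = 1 + j1 → |·| ≈ 1.4142, ∠ ≈ 45.00°
pole (1 + j20·0.04) = 1 + j0.8 → |·| ≈ 1.2806, ∠ ≈ 38.66°
pole (1 + j20·0.002) = 1 + j0.04 → |·| ≈ 1.0008, ∠ ≈ 2.29°
|G| = 4e-05 · 1 / (1.4142 · 1.2806 · 1.0008) ≈ 2.2069e-05
Gain = 20 log₁₀(2.2069e-05) ≈ -93.12 dB
∠G = (0°) − (45.00° + 38.66° + 2.29°) = -85.95°

-93.1 dB, -86.0°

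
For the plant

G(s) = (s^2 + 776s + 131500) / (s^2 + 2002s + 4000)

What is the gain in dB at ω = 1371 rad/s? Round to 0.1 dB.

Substitute s = j1371:
Numerator: (j1371)^2 + 776(j1371) + 131500 = -1748141 + j1063896
Denominator: (j1371)^2 + 2002(j1371) + 4000 = -1875641 + j2744742
|N| = √(1748141² + 1063896²) ≈ 2.0464e+06, ∠N ≈ 148.68°
|D| = √(1875641² + 2744742²) ≈ 3.3244e+06, ∠D ≈ 124.35°
|G| = 2.0464e+06 / 3.3244e+06 ≈ 0.61557
Gain = 20 log₁₀(0.61557) ≈ -4.21 dB

-4.2 dB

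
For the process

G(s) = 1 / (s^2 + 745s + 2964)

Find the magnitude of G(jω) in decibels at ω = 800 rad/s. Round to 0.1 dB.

-118.8 dB

Substitute s = j800:
Numerator: 1 = 1 + j0
Denominator: (j800)^2 + 745(j800) + 2964 = -637036 + j596000
|N| = √(1² + 0²) ≈ 1, ∠N ≈ 0.00°
|D| = √(637036² + 596000²) ≈ 8.7237e+05, ∠D ≈ 136.91°
|G| = 1 / 8.7237e+05 ≈ 1.1463e-06
Gain = 20 log₁₀(1.1463e-06) ≈ -118.81 dB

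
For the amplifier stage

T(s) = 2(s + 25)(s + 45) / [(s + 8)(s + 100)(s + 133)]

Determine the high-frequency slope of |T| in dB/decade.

-20 dB/decade

Each pole contributes −20 dB/decade at high frequency; each zero contributes +20 dB/decade.
Net: 2 zero(s) − 3 pole(s) → -20 dB/decade.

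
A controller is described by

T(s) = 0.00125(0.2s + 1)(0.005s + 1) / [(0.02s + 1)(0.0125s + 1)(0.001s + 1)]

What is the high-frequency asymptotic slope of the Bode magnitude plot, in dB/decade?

Each pole contributes −20 dB/decade at high frequency; each zero contributes +20 dB/decade.
Net: 2 zero(s) − 3 pole(s) → -20 dB/decade.

-20 dB/decade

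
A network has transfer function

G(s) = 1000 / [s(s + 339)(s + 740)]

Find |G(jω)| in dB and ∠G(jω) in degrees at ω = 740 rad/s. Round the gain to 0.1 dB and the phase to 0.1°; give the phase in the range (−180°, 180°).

At s = jω = j740:
pole (s+339): 339 + j740 → |·| = √(339²+740²) = √662521 ≈ 813.95, ∠ = arctan(740/339) ≈ 65.39°
pole (s+740): 740 + j740 → |·| = √(740²+740²) = √1095200 ≈ 1046.5, ∠ = arctan(740/740) ≈ 45.00°
pole at origin: |s| = 740, ∠ = 90.00° (in denominator)
|G| = 1000 / 6.3033e+08 ≈ 1.5865e-06
Gain = 20 log₁₀(1.5865e-06) ≈ -115.99 dB
∠G = 0.00° − 200.39° = -200.39° ≡ 159.61° (principal value)

-116.0 dB, 159.6°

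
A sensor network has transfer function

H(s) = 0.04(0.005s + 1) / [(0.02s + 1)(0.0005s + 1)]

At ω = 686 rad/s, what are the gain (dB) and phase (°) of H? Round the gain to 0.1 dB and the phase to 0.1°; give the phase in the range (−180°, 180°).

-40.2 dB, -31.0°

At ω = 686 rad/s:
zero (1 + j686·0.005) = 1 + j3.43 → |·| ≈ 3.5728, ∠ ≈ 73.75°
pole (1 + j686·0.02) = 1 + j13.72 → |·| ≈ 13.756, ∠ ≈ 85.83°
pole (1 + j686·0.0005) = 1 + j0.343 → |·| ≈ 1.0572, ∠ ≈ 18.93°
|H| = 0.04 · 3.5728 / (13.756 · 1.0572) ≈ 0.009827
Gain = 20 log₁₀(0.009827) ≈ -40.15 dB
∠H = (73.75°) − (85.83° + 18.93°) = -31.01°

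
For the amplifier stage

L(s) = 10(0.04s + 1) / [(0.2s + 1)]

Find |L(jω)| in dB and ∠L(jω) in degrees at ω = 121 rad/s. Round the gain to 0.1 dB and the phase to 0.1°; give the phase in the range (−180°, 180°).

6.2 dB, -9.3°

At ω = 121 rad/s:
zero (1 + j121·0.04) = 1 + j4.84 → |·| ≈ 4.9422, ∠ ≈ 78.33°
pole (1 + j121·0.2) = 1 + j24.2 → |·| ≈ 24.221, ∠ ≈ 87.63°
|L| = 10 · 4.9422 / (24.221) ≈ 2.0405
Gain = 20 log₁₀(2.0405) ≈ 6.19 dB
∠L = (78.33°) − (87.63°) = -9.30°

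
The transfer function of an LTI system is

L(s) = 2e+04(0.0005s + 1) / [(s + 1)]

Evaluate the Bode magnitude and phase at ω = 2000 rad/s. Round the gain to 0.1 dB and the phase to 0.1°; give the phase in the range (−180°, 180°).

At ω = 2000 rad/s:
zero (1 + j2000·0.0005) = 1 + j1 → |·| ≈ 1.4142, ∠ ≈ 45.00°
pole (1 + j2000·1) = 1 + j2000 → |·| ≈ 2000, ∠ ≈ 89.97°
|L| = 2e+04 · 1.4142 / (2000) ≈ 14.142
Gain = 20 log₁₀(14.142) ≈ 23.01 dB
∠L = (45.00°) − (89.97°) = -44.97°

23.0 dB, -45.0°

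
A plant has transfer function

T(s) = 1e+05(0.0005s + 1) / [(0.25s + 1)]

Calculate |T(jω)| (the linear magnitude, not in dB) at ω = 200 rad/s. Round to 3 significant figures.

At ω = 200 rad/s:
zero (1 + j200·0.0005) = 1 + j0.1 → |·| ≈ 1.005, ∠ ≈ 5.71°
pole (1 + j200·0.25) = 1 + j50 → |·| ≈ 50.01, ∠ ≈ 88.85°
|T| = 1e+05 · 1.005 / (50.01) ≈ 2009.6

2.01e+03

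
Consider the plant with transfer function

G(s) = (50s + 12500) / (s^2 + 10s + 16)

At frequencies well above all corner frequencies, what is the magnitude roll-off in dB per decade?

Each pole contributes −20 dB/decade at high frequency; each zero contributes +20 dB/decade.
Net: 1 zero(s) − 2 pole(s) → -20 dB/decade.

-20 dB/decade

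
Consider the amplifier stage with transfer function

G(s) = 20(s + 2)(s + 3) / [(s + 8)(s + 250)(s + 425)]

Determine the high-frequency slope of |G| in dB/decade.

-20 dB/decade

Each pole contributes −20 dB/decade at high frequency; each zero contributes +20 dB/decade.
Net: 2 zero(s) − 3 pole(s) → -20 dB/decade.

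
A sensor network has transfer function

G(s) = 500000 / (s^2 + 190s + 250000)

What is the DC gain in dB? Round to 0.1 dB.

G(0) = 500000 / 250000 = 2
20 log₁₀(2) ≈ 6.02 dB

6.0 dB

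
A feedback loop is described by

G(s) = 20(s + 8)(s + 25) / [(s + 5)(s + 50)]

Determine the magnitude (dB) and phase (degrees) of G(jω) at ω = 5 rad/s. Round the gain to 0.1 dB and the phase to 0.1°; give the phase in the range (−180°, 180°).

22.6 dB, -7.4°

At s = jω = j5:
zero (s+8): 8 + j5 → |·| = √(8²+5²) = √89 ≈ 9.434, ∠ = arctan(5/8) ≈ 32.01°
zero (s+25): 25 + j5 → |·| = √(25²+5²) = √650 ≈ 25.495, ∠ = arctan(5/25) ≈ 11.31°
pole (s+5): 5 + j5 → |·| = √(5²+5²) = √50 ≈ 7.0711, ∠ = arctan(5/5) ≈ 45.00°
pole (s+50): 50 + j5 → |·| = √(50²+5²) = √2525 ≈ 50.249, ∠ = arctan(5/50) ≈ 5.71°
|G| = 20 · 240.52 / 355.32 ≈ 13.538
Gain = 20 log₁₀(13.538) ≈ 22.63 dB
∠G = 43.32° − 50.71° = -7.39°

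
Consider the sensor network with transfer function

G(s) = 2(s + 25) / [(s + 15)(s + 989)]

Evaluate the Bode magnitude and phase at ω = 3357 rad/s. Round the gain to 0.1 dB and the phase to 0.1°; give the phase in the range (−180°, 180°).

-64.9 dB, -73.8°

At s = jω = j3357:
zero (s+25): 25 + j3357 → |·| = √(25²+3357²) = √11270074 ≈ 3357.1, ∠ = arctan(3357/25) ≈ 89.57°
pole (s+15): 15 + j3357 → |·| = √(15²+3357²) = √11269674 ≈ 3357, ∠ = arctan(3357/15) ≈ 89.74°
pole (s+989): 989 + j3357 → |·| = √(989²+3357²) = √12247570 ≈ 3499.7, ∠ = arctan(3357/989) ≈ 73.58°
|G| = 2 · 3357.1 / 1.1748e+07 ≈ 0.00057152
Gain = 20 log₁₀(0.00057152) ≈ -64.86 dB
∠G = 89.57° − 163.32° = -73.75°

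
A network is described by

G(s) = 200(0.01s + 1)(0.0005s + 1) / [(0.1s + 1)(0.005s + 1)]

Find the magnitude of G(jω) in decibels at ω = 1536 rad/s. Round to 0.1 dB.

10.3 dB

At ω = 1536 rad/s:
zero (1 + j1536·0.01) = 1 + j15.36 → |·| ≈ 15.393, ∠ ≈ 86.28°
zero (1 + j1536·0.0005) = 1 + j0.768 → |·| ≈ 1.2609, ∠ ≈ 37.52°
pole (1 + j1536·0.1) = 1 + j153.6 → |·| ≈ 153.6, ∠ ≈ 89.63°
pole (1 + j1536·0.005) = 1 + j7.68 → |·| ≈ 7.7448, ∠ ≈ 82.58°
|G| = 200 · 15.393 · 1.2609 / (153.6 · 7.7448) ≈ 3.2631
Gain = 20 log₁₀(3.2631) ≈ 10.27 dB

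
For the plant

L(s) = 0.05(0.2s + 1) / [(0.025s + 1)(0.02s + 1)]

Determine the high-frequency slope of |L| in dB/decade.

Each pole contributes −20 dB/decade at high frequency; each zero contributes +20 dB/decade.
Net: 1 zero(s) − 2 pole(s) → -20 dB/decade.

-20 dB/decade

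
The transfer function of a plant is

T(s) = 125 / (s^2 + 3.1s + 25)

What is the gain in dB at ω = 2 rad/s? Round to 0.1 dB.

At s = jω = j2:
quadratic: (j2)² + 3.1·j2 + 25 = 21 + j6.2 → |·| ≈ 21.896, ∠ ≈ 16.45°
|T| = 125 / 21.896 ≈ 5.7088
Gain = 20 log₁₀(5.7088) ≈ 15.13 dB

15.1 dB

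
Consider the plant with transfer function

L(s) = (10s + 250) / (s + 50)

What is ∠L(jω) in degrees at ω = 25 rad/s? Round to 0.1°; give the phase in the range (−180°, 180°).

Substitute s = j25:
Numerator: 10(j25) + 250 = 250 + j250
Denominator: (j25) + 50 = 50 + j25
|N| = √(250² + 250²) ≈ 353.55, ∠N ≈ 45.00°
|D| = √(50² + 25²) ≈ 55.902, ∠D ≈ 26.57°
∠L = 45.00° − 26.57° = 18.43°

18.4°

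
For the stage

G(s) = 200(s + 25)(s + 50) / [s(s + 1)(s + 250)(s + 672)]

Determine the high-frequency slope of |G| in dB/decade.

Each pole contributes −20 dB/decade at high frequency; each zero contributes +20 dB/decade.
Net: 2 zero(s) − 4 pole(s) → -40 dB/decade.

-40 dB/decade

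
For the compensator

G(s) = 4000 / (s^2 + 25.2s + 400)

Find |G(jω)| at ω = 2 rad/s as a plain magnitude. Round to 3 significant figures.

At s = jω = j2:
quadratic: (j2)² + 25.2·j2 + 400 = 396 + j50.4 → |·| ≈ 399.19, ∠ ≈ 7.25°
|G| = 4000 / 399.19 ≈ 10.02

10.0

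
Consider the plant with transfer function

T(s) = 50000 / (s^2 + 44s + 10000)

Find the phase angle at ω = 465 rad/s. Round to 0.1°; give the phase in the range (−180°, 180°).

-174.3°

At s = jω = j465:
quadratic: (j465)² + 44·j465 + 10000 = -206225 + j20460 → |·| ≈ 2.0724e+05, ∠ ≈ 174.33°
∠T = 0.00° − 174.33° = -174.33°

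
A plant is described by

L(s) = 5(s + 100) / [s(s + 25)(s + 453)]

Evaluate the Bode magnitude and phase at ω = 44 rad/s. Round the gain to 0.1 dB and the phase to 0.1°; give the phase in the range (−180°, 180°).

-65.4 dB, -132.2°

At s = jω = j44:
zero (s+100): 100 + j44 → |·| = √(100²+44²) = √11936 ≈ 109.25, ∠ = arctan(44/100) ≈ 23.75°
pole (s+25): 25 + j44 → |·| = √(25²+44²) = √2561 ≈ 50.606, ∠ = arctan(44/25) ≈ 60.40°
pole (s+453): 453 + j44 → |·| = √(453²+44²) = √207145 ≈ 455.13, ∠ = arctan(44/453) ≈ 5.55°
pole at origin: |s| = 44, ∠ = 90.00° (in denominator)
|L| = 5 · 109.25 / 1.0134e+06 ≈ 0.00053903
Gain = 20 log₁₀(0.00053903) ≈ -65.37 dB
∠L = 23.75° − 155.95° = -132.20°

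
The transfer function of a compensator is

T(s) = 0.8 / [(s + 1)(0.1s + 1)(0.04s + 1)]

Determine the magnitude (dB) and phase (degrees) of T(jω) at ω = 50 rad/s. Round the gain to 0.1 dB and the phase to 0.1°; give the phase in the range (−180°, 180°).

-57.1 dB, 129.0°

At ω = 50 rad/s:
pole (1 + j50·1) = 1 + j50 → |·| ≈ 50.01, ∠ ≈ 88.85°
pole (1 + j50·0.1) = 1 + j5 → |·| ≈ 5.099, ∠ ≈ 78.69°
pole (1 + j50·0.04) = 1 + j2 → |·| ≈ 2.2361, ∠ ≈ 63.43°
|T| = 0.8 · 1 / (50.01 · 5.099 · 2.2361) ≈ 0.001403
Gain = 20 log₁₀(0.001403) ≈ -57.06 dB
∠T = (0°) − (88.85° + 78.69° + 63.43°) = -230.97° ≡ 129.03° (principal value)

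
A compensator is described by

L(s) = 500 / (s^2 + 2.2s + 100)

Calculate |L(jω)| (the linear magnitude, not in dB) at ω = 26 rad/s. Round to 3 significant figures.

At s = jω = j26:
quadratic: (j26)² + 2.2·j26 + 100 = -576 + j57.2 → |·| ≈ 578.83, ∠ ≈ 174.33°
|L| = 500 / 578.83 ≈ 0.86381

0.864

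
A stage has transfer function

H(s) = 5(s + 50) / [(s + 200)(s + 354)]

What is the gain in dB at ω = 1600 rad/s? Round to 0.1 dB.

-50.4 dB

At s = jω = j1600:
zero (s+50): 50 + j1600 → |·| = √(50²+1600²) = √2562500 ≈ 1600.8, ∠ = arctan(1600/50) ≈ 88.21°
pole (s+200): 200 + j1600 → |·| = √(200²+1600²) = √2600000 ≈ 1612.5, ∠ = arctan(1600/200) ≈ 82.87°
pole (s+354): 354 + j1600 → |·| = √(354²+1600²) = √2685316 ≈ 1638.7, ∠ = arctan(1600/354) ≈ 77.52°
|H| = 5 · 1600.8 / 2.6424e+06 ≈ 0.0030291
Gain = 20 log₁₀(0.0030291) ≈ -50.37 dB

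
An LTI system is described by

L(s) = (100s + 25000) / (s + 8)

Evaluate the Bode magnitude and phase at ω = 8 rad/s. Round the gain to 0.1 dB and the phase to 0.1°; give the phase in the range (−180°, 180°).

66.9 dB, -43.2°

Substitute s = j8:
Numerator: 100(j8) + 25000 = 25000 + j800
Denominator: (j8) + 8 = 8 + j8
|N| = √(25000² + 800²) ≈ 25013, ∠N ≈ 1.83°
|D| = √(8² + 8²) ≈ 11.314, ∠D ≈ 45.00°
|L| = 25013 / 11.314 ≈ 2210.8
Gain = 20 log₁₀(2210.8) ≈ 66.89 dB
∠L = 1.83° − 45.00° = -43.17°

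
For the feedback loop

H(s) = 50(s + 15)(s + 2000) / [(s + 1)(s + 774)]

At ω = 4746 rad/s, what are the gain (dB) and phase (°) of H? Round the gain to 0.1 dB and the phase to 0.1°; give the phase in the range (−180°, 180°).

At s = jω = j4746:
zero (s+15): 15 + j4746 → |·| = √(15²+4746²) = √22524741 ≈ 4746, ∠ = arctan(4746/15) ≈ 89.82°
zero (s+2000): 2000 + j4746 → |·| = √(2000²+4746²) = √26524516 ≈ 5150.2, ∠ = arctan(4746/2000) ≈ 67.15°
pole (s+1): 1 + j4746 → |·| = √(1²+4746²) = √22524517 ≈ 4746, ∠ = arctan(4746/1) ≈ 89.99°
pole (s+774): 774 + j4746 → |·| = √(774²+4746²) = √23123592 ≈ 4808.7, ∠ = arctan(4746/774) ≈ 80.74°
|H| = 50 · 2.4443e+07 / 2.2822e+07 ≈ 53.551
Gain = 20 log₁₀(53.551) ≈ 34.58 dB
∠H = 156.97° − 170.73° = -13.76°

34.6 dB, -13.8°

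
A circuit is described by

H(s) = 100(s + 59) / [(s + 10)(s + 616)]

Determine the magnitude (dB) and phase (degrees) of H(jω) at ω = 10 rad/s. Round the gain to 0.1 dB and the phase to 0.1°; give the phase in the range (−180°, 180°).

-3.3 dB, -36.3°

At s = jω = j10:
zero (s+59): 59 + j10 → |·| = √(59²+10²) = √3581 ≈ 59.841, ∠ = arctan(10/59) ≈ 9.62°
pole (s+10): 10 + j10 → |·| = √(10²+10²) = √200 ≈ 14.142, ∠ = arctan(10/10) ≈ 45.00°
pole (s+616): 616 + j10 → |·| = √(616²+10²) = √379556 ≈ 616.08, ∠ = arctan(10/616) ≈ 0.93°
|H| = 100 · 59.841 / 8712.6 ≈ 0.68683
Gain = 20 log₁₀(0.68683) ≈ -3.26 dB
∠H = 9.62° − 45.93° = -36.31°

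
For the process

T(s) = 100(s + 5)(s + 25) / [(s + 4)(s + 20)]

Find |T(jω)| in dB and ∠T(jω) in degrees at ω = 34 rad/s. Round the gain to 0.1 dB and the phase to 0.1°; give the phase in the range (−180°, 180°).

40.6 dB, -7.5°

At s = jω = j34:
zero (s+5): 5 + j34 → |·| = √(5²+34²) = √1181 ≈ 34.366, ∠ = arctan(34/5) ≈ 81.63°
zero (s+25): 25 + j34 → |·| = √(25²+34²) = √1781 ≈ 42.202, ∠ = arctan(34/25) ≈ 53.67°
pole (s+4): 4 + j34 → |·| = √(4²+34²) = √1172 ≈ 34.234, ∠ = arctan(34/4) ≈ 83.29°
pole (s+20): 20 + j34 → |·| = √(20²+34²) = √1556 ≈ 39.446, ∠ = arctan(34/20) ≈ 59.53°
|T| = 100 · 1450.3 / 1350.4 ≈ 107.4
Gain = 20 log₁₀(107.4) ≈ 40.62 dB
∠T = 135.30° − 142.82° = -7.52°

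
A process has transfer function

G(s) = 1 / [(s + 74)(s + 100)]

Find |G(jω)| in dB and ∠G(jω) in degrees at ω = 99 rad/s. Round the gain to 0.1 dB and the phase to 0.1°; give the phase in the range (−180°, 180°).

-84.8 dB, -97.9°

At s = jω = j99:
pole (s+74): 74 + j99 → |·| = √(74²+99²) = √15277 ≈ 123.6, ∠ = arctan(99/74) ≈ 53.22°
pole (s+100): 100 + j99 → |·| = √(100²+99²) = √19801 ≈ 140.72, ∠ = arctan(99/100) ≈ 44.71°
|G| = 1 / 17393 ≈ 5.7494e-05
Gain = 20 log₁₀(5.7494e-05) ≈ -84.81 dB
∠G = 0.00° − 97.93° = -97.93°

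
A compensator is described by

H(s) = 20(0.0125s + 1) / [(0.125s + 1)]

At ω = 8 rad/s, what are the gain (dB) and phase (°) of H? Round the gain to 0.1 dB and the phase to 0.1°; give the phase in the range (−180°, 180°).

23.1 dB, -39.3°

At ω = 8 rad/s:
zero (1 + j8·0.0125) = 1 + j0.1 → |·| ≈ 1.005, ∠ ≈ 5.71°
pole (1 + j8·0.125) = 1 + j1 → |·| ≈ 1.4142, ∠ ≈ 45.00°
|H| = 20 · 1.005 / (1.4142) ≈ 14.213
Gain = 20 log₁₀(14.213) ≈ 23.05 dB
∠H = (5.71°) − (45.00°) = -39.29°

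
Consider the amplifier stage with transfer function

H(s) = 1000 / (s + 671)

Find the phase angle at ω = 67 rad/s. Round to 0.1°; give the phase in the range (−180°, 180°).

-5.7°

At s = jω = j67:
pole (s+671): 671 + j67 → |·| = √(671²+67²) = √454730 ≈ 674.34, ∠ = arctan(67/671) ≈ 5.70°
∠H = 0.00° − 5.70° = -5.70°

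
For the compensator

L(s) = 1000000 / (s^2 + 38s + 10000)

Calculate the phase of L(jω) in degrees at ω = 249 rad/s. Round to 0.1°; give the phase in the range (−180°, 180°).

-169.7°

At s = jω = j249:
quadratic: (j249)² + 38·j249 + 10000 = -52001 + j9462 → |·| ≈ 52855, ∠ ≈ 169.69°
∠L = 0.00° − 169.69° = -169.69°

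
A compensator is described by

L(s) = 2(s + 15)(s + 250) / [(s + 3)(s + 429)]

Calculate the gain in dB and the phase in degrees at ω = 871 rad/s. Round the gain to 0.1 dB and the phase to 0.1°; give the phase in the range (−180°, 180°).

5.4 dB, 9.4°

At s = jω = j871:
zero (s+15): 15 + j871 → |·| = √(15²+871²) = √758866 ≈ 871.13, ∠ = arctan(871/15) ≈ 89.01°
zero (s+250): 250 + j871 → |·| = √(250²+871²) = √821141 ≈ 906.17, ∠ = arctan(871/250) ≈ 73.99°
pole (s+3): 3 + j871 → |·| = √(3²+871²) = √758650 ≈ 871.01, ∠ = arctan(871/3) ≈ 89.80°
pole (s+429): 429 + j871 → |·| = √(429²+871²) = √942682 ≈ 970.92, ∠ = arctan(871/429) ≈ 63.78°
|L| = 2 · 7.8939e+05 / 8.4568e+05 ≈ 1.8669
Gain = 20 log₁₀(1.8669) ≈ 5.42 dB
∠L = 163.00° − 153.58° = 9.42°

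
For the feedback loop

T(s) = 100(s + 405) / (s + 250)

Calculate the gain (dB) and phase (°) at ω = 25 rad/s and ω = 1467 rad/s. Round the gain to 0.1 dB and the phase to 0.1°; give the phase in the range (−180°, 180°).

At s = jω = j25:
zero (s+405): 405 + j25 → |·| = √(405²+25²) = √164650 ≈ 405.77, ∠ = arctan(25/405) ≈ 3.53°
pole (s+250): 250 + j25 → |·| = √(250²+25²) = √63125 ≈ 251.25, ∠ = arctan(25/250) ≈ 5.71°
|T| = 100 · 405.77 / 251.25 ≈ 161.5
Gain = 20 log₁₀(161.5) ≈ 44.16 dB
∠T = 3.53° − 5.71° = -2.18°

At s = jω = j1467:
zero (s+405): 405 + j1467 → |·| = √(405²+1467²) = √2316114 ≈ 1521.9, ∠ = arctan(1467/405) ≈ 74.57°
pole (s+250): 250 + j1467 → |·| = √(250²+1467²) = √2214589 ≈ 1488.1, ∠ = arctan(1467/250) ≈ 80.33°
|T| = 100 · 1521.9 / 1488.1 ≈ 102.27
Gain = 20 log₁₀(102.27) ≈ 40.19 dB
∠T = 74.57° − 80.33° = -5.76°

ω = 25: 44.2 dB, -2.2°; ω = 1467: 40.2 dB, -5.8°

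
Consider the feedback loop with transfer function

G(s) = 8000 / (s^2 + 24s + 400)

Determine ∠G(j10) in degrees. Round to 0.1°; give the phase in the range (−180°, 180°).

-38.7°

At s = jω = j10:
quadratic: (j10)² + 24·j10 + 400 = 300 + j240 → |·| ≈ 384.19, ∠ ≈ 38.66°
∠G = 0.00° − 38.66° = -38.66°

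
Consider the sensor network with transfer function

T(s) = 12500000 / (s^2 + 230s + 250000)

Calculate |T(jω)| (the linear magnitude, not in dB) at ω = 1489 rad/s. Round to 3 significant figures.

6.26

At s = jω = j1489:
quadratic: (j1489)² + 230·j1489 + 250000 = -1967121 + j342470 → |·| ≈ 1.9967e+06, ∠ ≈ 170.12°
|T| = 12500000 / 1.9967e+06 ≈ 6.2603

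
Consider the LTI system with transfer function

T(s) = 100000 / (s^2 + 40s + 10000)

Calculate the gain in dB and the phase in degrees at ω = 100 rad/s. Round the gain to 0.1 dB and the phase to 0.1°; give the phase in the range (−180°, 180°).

28.0 dB, -90.0°

At s = jω = j100:
quadratic: (j100)² + 40·j100 + 10000 = 0 + j4000 → |·| ≈ 4000, ∠ ≈ 90.00°
|T| = 100000 / 4000 ≈ 25
Gain = 20 log₁₀(25) ≈ 27.96 dB
∠T = 0.00° − 90.00° = -90.00°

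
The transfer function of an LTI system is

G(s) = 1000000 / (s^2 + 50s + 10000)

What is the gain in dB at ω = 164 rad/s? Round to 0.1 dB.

34.5 dB

At s = jω = j164:
quadratic: (j164)² + 50·j164 + 10000 = -16896 + j8200 → |·| ≈ 18781, ∠ ≈ 154.11°
|G| = 1000000 / 18781 ≈ 53.245
Gain = 20 log₁₀(53.245) ≈ 34.53 dB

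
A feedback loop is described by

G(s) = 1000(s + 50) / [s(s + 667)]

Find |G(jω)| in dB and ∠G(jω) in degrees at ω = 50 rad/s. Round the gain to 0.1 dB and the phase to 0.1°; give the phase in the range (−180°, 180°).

6.5 dB, -49.3°

At s = jω = j50:
zero (s+50): 50 + j50 → |·| = √(50²+50²) = √5000 ≈ 70.711, ∠ = arctan(50/50) ≈ 45.00°
pole (s+667): 667 + j50 → |·| = √(667²+50²) = √447389 ≈ 668.87, ∠ = arctan(50/667) ≈ 4.29°
pole at origin: |s| = 50, ∠ = 90.00° (in denominator)
|G| = 1000 · 70.711 / 33444 ≈ 2.1143
Gain = 20 log₁₀(2.1143) ≈ 6.50 dB
∠G = 45.00° − 94.29° = -49.29°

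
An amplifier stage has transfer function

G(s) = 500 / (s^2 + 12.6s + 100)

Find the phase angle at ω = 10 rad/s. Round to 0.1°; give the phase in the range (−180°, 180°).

-90.0°

At s = jω = j10:
quadratic: (j10)² + 12.6·j10 + 100 = 0 + j126 → |·| ≈ 126, ∠ ≈ 90.00°
∠G = 0.00° − 90.00° = -90.00°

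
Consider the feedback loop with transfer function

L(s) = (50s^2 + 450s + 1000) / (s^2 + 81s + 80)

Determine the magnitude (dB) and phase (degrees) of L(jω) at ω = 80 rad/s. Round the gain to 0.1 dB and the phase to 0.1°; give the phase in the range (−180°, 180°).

Substitute s = j80:
Numerator: 50(j80)^2 + 450(j80) + 1000 = -319000 + j36000
Denominator: (j80)^2 + 81(j80) + 80 = -6320 + j6480
|N| = √(319000² + 36000²) ≈ 3.2102e+05, ∠N ≈ 173.56°
|D| = √(6320² + 6480²) ≈ 9051.7, ∠D ≈ 134.28°
|L| = 3.2102e+05 / 9051.7 ≈ 35.465
Gain = 20 log₁₀(35.465) ≈ 31.00 dB
∠L = 173.56° − 134.28° = 39.28°

31.0 dB, 39.3°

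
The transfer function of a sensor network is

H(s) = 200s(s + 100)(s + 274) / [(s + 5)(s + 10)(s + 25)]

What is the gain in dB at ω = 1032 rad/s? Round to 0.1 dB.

At s = jω = j1032:
zero (s+100): 100 + j1032 → |·| = √(100²+1032²) = √1075024 ≈ 1036.8, ∠ = arctan(1032/100) ≈ 84.47°
zero (s+274): 274 + j1032 → |·| = √(274²+1032²) = √1140100 ≈ 1067.8, ∠ = arctan(1032/274) ≈ 75.13°
zero at origin: s = j1032 → |·| = 1032, ∠ = 90.00°
pole (s+5): 5 + j1032 → |·| = √(5²+1032²) = √1065049 ≈ 1032, ∠ = arctan(1032/5) ≈ 89.72°
pole (s+10): 10 + j1032 → |·| = √(10²+1032²) = √1065124 ≈ 1032, ∠ = arctan(1032/10) ≈ 89.44°
pole (s+25): 25 + j1032 → |·| = √(25²+1032²) = √1065649 ≈ 1032.3, ∠ = arctan(1032/25) ≈ 88.61°
|H| = 200 · 1.1425e+09 / 1.0994e+09 ≈ 207.84
Gain = 20 log₁₀(207.84) ≈ 46.35 dB

46.4 dB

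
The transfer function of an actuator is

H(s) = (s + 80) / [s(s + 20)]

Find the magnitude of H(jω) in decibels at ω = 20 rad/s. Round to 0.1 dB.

-16.7 dB

At s = jω = j20:
zero (s+80): 80 + j20 → |·| = √(80²+20²) = √6800 ≈ 82.462, ∠ = arctan(20/80) ≈ 14.04°
pole (s+20): 20 + j20 → |·| = √(20²+20²) = √800 ≈ 28.284, ∠ = arctan(20/20) ≈ 45.00°
pole at origin: |s| = 20, ∠ = 90.00° (in denominator)
|H| = 1 · 82.462 / 565.68 ≈ 0.14577
Gain = 20 log₁₀(0.14577) ≈ -16.73 dB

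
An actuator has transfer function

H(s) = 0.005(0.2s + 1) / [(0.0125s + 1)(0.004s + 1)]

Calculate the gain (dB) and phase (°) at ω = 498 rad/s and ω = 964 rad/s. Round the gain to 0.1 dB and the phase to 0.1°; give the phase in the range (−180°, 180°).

ω = 498: -29.0 dB, -54.8°; ω = 964: -34.0 dB, -71.0°

At ω = 498 rad/s:
zero (1 + j498·0.2) = 1 + j99.6 → |·| ≈ 99.605, ∠ ≈ 89.42°
pole (1 + j498·0.0125) = 1 + j6.225 → |·| ≈ 6.3048, ∠ ≈ 80.87°
pole (1 + j498·0.004) = 1 + j1.992 → |·| ≈ 2.2289, ∠ ≈ 63.34°
|H| = 0.005 · 99.605 / (6.3048 · 2.2289) ≈ 0.03544
Gain = 20 log₁₀(0.03544) ≈ -29.01 dB
∠H = (89.42°) − (80.87° + 63.34°) = -54.79°

At ω = 964 rad/s:
zero (1 + j964·0.2) = 1 + j192.8 → |·| ≈ 192.8, ∠ ≈ 89.70°
pole (1 + j964·0.0125) = 1 + j12.05 → |·| ≈ 12.091, ∠ ≈ 85.26°
pole (1 + j964·0.004) = 1 + j3.856 → |·| ≈ 3.9836, ∠ ≈ 75.46°
|H| = 0.005 · 192.8 / (12.091 · 3.9836) ≈ 0.020014
Gain = 20 log₁₀(0.020014) ≈ -33.97 dB
∠H = (89.70°) − (85.26° + 75.46°) = -71.02°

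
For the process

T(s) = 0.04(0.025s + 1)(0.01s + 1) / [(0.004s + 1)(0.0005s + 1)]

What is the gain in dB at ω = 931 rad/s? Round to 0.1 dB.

6.2 dB

At ω = 931 rad/s:
zero (1 + j931·0.025) = 1 + j23.275 → |·| ≈ 23.296, ∠ ≈ 87.54°
zero (1 + j931·0.01) = 1 + j9.31 → |·| ≈ 9.3636, ∠ ≈ 83.87°
pole (1 + j931·0.004) = 1 + j3.724 → |·| ≈ 3.8559, ∠ ≈ 74.97°
pole (1 + j931·0.0005) = 1 + j0.4655 → |·| ≈ 1.103, ∠ ≈ 24.96°
|T| = 0.04 · 23.296 · 9.3636 / (3.8559 · 1.103) ≈ 2.0516
Gain = 20 log₁₀(2.0516) ≈ 6.24 dB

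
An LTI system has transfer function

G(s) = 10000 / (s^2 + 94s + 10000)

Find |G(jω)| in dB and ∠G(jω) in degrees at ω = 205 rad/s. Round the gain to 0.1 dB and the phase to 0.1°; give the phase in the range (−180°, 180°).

-11.5 dB, -149.0°

At s = jω = j205:
quadratic: (j205)² + 94·j205 + 10000 = -32025 + j19270 → |·| ≈ 37376, ∠ ≈ 148.96°
|G| = 10000 / 37376 ≈ 0.26755
Gain = 20 log₁₀(0.26755) ≈ -11.45 dB
∠G = 0.00° − 148.96° = -148.96°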